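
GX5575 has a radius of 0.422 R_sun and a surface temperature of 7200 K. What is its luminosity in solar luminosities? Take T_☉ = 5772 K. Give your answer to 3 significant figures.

L/L_☉ = (R/R_☉)² (T/T_☉)⁴ = (0.422)² × (7200/5772)⁴
       = 0.1781 × (1.247)⁴ = 0.1781 × 2.421 = 0.4312.

0.431 solar luminosities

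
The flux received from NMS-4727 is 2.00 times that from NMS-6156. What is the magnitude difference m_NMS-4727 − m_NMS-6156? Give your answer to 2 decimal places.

-0.75

m_NMS-4727 − m_NMS-6156 = −2.5 log₁₀(F_NMS-4727/F_NMS-6156) = −2.5 log₁₀(2.00) = −2.5 × (0.301) = -0.753.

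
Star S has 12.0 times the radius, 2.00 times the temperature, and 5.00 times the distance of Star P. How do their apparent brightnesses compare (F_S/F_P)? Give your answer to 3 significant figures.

L_S/L_P = (R_S/R_P)²(T_S/T_P)⁴ = (12.0)² × (2.00)⁴ = 2304.
F_S/F_P = (L_S/L_P)/(d_S/d_P)² = 2304 / (5.00)² = 92.16.

92.2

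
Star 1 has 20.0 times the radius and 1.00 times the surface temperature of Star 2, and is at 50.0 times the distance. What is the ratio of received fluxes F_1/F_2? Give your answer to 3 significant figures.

0.160

L_1/L_2 = (R_1/R_2)²(T_1/T_2)⁴ = (20.0)² × (1.00)⁴ = 400.0.
F_1/F_2 = (L_1/L_2)/(d_1/d_2)² = 400.0 / (50.0)² = 0.1600.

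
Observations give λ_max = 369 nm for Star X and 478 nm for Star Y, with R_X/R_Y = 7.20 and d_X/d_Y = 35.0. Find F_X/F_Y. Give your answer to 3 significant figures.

0.119

Wien's law: T_X/T_Y = λ_Y/λ_X = 478/369 = 1.295.
L_X/L_Y = (R_X/R_Y)²(T_X/T_Y)⁴ = (7.20)²(1.295)⁴ = 146.0.
F_X/F_Y = (L_X/L_Y)/(d_X/d_Y)² = 146.0/(35.0)² = 0.1192.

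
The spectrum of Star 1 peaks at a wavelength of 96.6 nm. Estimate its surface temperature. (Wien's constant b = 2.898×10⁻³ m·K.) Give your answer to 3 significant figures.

3.00×10^4 K

T = b/λ_max = 2.898×10⁻³ / (96.6×10⁻⁹) = 3.000×10^4 K.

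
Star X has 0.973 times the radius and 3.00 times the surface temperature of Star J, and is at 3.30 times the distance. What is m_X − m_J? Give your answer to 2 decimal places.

-2.12

L_X/L_J = (0.973)²(3.00)⁴ = 76.69.
F_X/F_J = (L_X/L_J)/(d_X/d_J)² = 76.69/10.89 = 7.042.
m_X − m_J = −2.5 log₁₀(7.042) = -2.12.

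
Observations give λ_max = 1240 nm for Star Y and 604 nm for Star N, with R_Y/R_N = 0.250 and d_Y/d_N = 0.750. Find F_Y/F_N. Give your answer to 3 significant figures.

Wien's law: T_Y/T_N = λ_N/λ_Y = 604/1240 = 0.4871.
L_Y/L_N = (R_Y/R_N)²(T_Y/T_N)⁴ = (0.250)²(0.4871)⁴ = 0.003518.
F_Y/F_N = (L_Y/L_N)/(d_Y/d_N)² = 0.003518/(0.750)² = 0.006255.

0.00625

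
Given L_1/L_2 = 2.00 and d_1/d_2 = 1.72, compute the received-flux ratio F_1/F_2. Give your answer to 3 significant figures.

0.676

F = L/(4πd²), so F_1/F_2 = (L_1/L_2) / (d_1/d_2)²
= 2.00 / (1.72)² = 2.00 / 2.958 = 0.6760.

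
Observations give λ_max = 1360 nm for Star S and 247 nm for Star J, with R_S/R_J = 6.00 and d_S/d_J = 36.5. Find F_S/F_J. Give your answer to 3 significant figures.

Wien's law: T_S/T_J = λ_J/λ_S = 247/1360 = 0.1816.
L_S/L_J = (R_S/R_J)²(T_S/T_J)⁴ = (6.00)²(0.1816)⁴ = 0.03917.
F_S/F_J = (L_S/L_J)/(d_S/d_J)² = 0.03917/(36.5)² = 2.940×10^-5.

2.94×10^-5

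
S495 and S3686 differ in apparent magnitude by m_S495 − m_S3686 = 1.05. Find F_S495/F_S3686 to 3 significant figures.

0.380

F_S495/F_S3686 = 10^(−(m_S495 − m_S3686)/2.5) = 10^(-1.05/2.5) = 10^-0.420 = 0.3802.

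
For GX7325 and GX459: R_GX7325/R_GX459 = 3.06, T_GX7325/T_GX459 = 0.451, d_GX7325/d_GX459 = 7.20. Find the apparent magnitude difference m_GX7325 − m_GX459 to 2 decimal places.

L_GX7325/L_GX459 = (3.06)²(0.451)⁴ = 0.3874.
F_GX7325/F_GX459 = (L_GX7325/L_GX459)/(d_GX7325/d_GX459)² = 0.3874/51.84 = 0.007473.
m_GX7325 − m_GX459 = −2.5 log₁₀(0.007473) = 5.32.

5.32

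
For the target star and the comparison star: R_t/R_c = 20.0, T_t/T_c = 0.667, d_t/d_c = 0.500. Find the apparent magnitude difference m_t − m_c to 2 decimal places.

L_t/L_c = (20.0)²(0.667)⁴ = 79.17.
F_t/F_c = (L_t/L_c)/(d_t/d_c)² = 79.17/0.2500 = 316.7.
m_t − m_c = −2.5 log₁₀(316.7) = -6.25.

-6.25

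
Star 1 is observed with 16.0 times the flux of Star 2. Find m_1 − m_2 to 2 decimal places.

m_1 − m_2 = −2.5 log₁₀(F_1/F_2) = −2.5 log₁₀(16.0) = −2.5 × (1.204) = -3.010.

-3.01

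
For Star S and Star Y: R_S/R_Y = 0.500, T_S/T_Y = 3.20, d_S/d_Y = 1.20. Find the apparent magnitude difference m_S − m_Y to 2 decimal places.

-3.15

L_S/L_Y = (0.500)²(3.20)⁴ = 26.21.
F_S/F_Y = (L_S/L_Y)/(d_S/d_Y)² = 26.21/1.440 = 18.20.
m_S − m_Y = −2.5 log₁₀(18.20) = -3.15.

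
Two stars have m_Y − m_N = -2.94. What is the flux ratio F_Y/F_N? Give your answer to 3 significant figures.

15.0

F_Y/F_N = 10^(−(m_Y − m_N)/2.5) = 10^(2.94/2.5) = 10^1.176 = 15.00.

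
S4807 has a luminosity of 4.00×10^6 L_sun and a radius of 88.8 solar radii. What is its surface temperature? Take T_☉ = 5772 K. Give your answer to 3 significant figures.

T/T_☉ = (L/L_☉)^(1/4) / (R/R_☉)^(1/2)
T = 5772 × (4.00×10^6)^(1/4) / √(88.8) = 5772 × 44.72 / 9.423 = 2.739×10^4 K.

2.74×10^4 K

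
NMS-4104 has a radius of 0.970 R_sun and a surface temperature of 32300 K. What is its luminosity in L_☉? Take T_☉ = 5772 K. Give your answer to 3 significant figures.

L/L_☉ = (R/R_☉)² (T/T_☉)⁴ = (0.970)² × (32300/5772)⁴
       = 0.9409 × (5.596)⁴ = 0.9409 × 980.6 = 922.7.

923 L_☉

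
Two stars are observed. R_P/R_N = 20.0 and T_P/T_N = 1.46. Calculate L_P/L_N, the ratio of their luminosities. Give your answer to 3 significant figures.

From the Stefan–Boltzmann law, L ∝ R²T⁴, so
L_P/L_N = (R_P/R_N)² (T_P/T_N)⁴ = (20.0)² × (1.46)⁴ = 400.0 × 4.544 = 1817.

1.82×10^3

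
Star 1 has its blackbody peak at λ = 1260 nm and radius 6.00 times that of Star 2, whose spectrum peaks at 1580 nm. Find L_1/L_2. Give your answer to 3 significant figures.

89.0

Wien's law gives T ∝ 1/λ_max, so T_1/T_2 = λ_2/λ_1 = 1580/1260 = 1.254.
Then L ∝ R²T⁴ gives L_1/L_2 = (6.00)² × (1.254)⁴ = 36.00 × 2.473 = 89.01.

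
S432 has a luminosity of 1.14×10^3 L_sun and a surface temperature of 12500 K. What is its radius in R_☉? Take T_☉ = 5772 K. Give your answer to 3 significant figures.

7.20 R_☉

R/R_☉ = √(L/L_☉) / (T/T_☉)² = √(1.14×10^3) / (2.166)²
       = 33.76 / 4.690 = 7.199.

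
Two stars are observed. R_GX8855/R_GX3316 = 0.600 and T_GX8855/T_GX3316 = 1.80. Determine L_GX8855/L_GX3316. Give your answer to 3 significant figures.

From the Stefan–Boltzmann law, L ∝ R²T⁴, so
L_GX8855/L_GX3316 = (R_GX8855/R_GX3316)² (T_GX8855/T_GX3316)⁴ = (0.600)² × (1.80)⁴ = 0.3600 × 10.50 = 3.779.

3.78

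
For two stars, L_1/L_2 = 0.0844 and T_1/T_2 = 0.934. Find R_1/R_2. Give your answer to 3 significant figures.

L ∝ R²T⁴ gives R ∝ √L / T², so
R_1/R_2 = √(0.0844) / (0.934)² = 0.2905 / 0.8724 = 0.3330.

0.333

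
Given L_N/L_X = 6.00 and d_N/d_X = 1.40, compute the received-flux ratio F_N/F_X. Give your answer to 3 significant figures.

F = L/(4πd²), so F_N/F_X = (L_N/L_X) / (d_N/d_X)²
= 6.00 / (1.40)² = 6.00 / 1.960 = 3.061.

3.06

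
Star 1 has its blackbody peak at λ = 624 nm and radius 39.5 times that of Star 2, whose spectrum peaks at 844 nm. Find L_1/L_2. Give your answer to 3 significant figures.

Wien's law gives T ∝ 1/λ_max, so T_1/T_2 = λ_2/λ_1 = 844/624 = 1.353.
Then L ∝ R²T⁴ gives L_1/L_2 = (39.5)² × (1.353)⁴ = 1560 × 3.347 = 5222.

5.22×10^3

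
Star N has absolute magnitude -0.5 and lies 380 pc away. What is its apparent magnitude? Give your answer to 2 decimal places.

m = M + 5 log₁₀(d/10 pc) = -0.5 + 5 log₁₀(380/10)
  = -0.5 + 5 × 1.580 = -0.5 + 7.90 = 7.40.

7.40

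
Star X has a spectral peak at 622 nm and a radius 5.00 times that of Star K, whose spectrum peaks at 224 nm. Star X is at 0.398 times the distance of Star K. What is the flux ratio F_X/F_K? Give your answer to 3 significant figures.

Wien's law: T_X/T_K = λ_K/λ_X = 224/622 = 0.3601.
L_X/L_K = (R_X/R_K)²(T_X/T_K)⁴ = (5.00)²(0.3601)⁴ = 0.4205.
F_X/F_K = (L_X/L_K)/(d_X/d_K)² = 0.4205/(0.398)² = 2.655.

2.65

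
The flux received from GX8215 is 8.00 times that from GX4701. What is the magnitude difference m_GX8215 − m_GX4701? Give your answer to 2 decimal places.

-2.26

m_GX8215 − m_GX4701 = −2.5 log₁₀(F_GX8215/F_GX4701) = −2.5 log₁₀(8.00) = −2.5 × (0.903) = -2.258.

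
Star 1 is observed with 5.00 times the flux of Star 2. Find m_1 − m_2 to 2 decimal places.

m_1 − m_2 = −2.5 log₁₀(F_1/F_2) = −2.5 log₁₀(5.00) = −2.5 × (0.699) = -1.747.

-1.75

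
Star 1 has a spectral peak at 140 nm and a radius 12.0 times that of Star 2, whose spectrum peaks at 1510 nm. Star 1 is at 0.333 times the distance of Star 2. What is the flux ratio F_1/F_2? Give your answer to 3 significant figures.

1.76×10^7

Wien's law: T_1/T_2 = λ_2/λ_1 = 1510/140 = 10.79.
L_1/L_2 = (R_1/R_2)²(T_1/T_2)⁴ = (12.0)²(10.79)⁴ = 1.949×10^6.
F_1/F_2 = (L_1/L_2)/(d_1/d_2)² = 1.949×10^6/(0.333)² = 1.757×10^7.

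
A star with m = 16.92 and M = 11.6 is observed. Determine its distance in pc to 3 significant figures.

m − M = 5 log₁₀(d/10 pc)
16.92 − (11.6) = 5.32 = 5 log₁₀(d/10)
d = 10 × 10^(5.32/5) = 10 × 10^1.064 = 115.9 pc.

116 pc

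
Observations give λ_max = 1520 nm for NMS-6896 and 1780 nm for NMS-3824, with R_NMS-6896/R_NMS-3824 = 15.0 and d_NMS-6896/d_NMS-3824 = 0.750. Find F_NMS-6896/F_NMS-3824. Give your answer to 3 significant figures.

Wien's law: T_NMS-6896/T_NMS-3824 = λ_NMS-3824/λ_NMS-6896 = 1780/1520 = 1.171.
L_NMS-6896/L_NMS-3824 = (R_NMS-6896/R_NMS-3824)²(T_NMS-6896/T_NMS-3824)⁴ = (15.0)²(1.171)⁴ = 423.1.
F_NMS-6896/F_NMS-3824 = (L_NMS-6896/L_NMS-3824)/(d_NMS-6896/d_NMS-3824)² = 423.1/(0.750)² = 752.3.

752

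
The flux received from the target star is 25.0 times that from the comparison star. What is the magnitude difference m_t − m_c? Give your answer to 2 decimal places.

-3.49

m_t − m_c = −2.5 log₁₀(F_t/F_c) = −2.5 log₁₀(25.0) = −2.5 × (1.398) = -3.495.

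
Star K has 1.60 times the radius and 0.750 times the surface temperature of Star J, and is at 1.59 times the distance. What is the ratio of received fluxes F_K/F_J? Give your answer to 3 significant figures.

0.320

L_K/L_J = (R_K/R_J)²(T_K/T_J)⁴ = (1.60)² × (0.750)⁴ = 0.8100.
F_K/F_J = (L_K/L_J)/(d_K/d_J)² = 0.8100 / (1.59)² = 0.3204.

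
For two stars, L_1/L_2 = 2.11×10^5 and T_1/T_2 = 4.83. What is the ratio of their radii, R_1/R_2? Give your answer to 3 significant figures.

L ∝ R²T⁴ gives R ∝ √L / T², so
R_1/R_2 = √(2.11×10^5) / (4.83)² = 459.3 / 23.33 = 19.69.

19.7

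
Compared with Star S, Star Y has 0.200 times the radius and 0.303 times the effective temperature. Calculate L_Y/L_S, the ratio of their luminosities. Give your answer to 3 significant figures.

3.37×10^-4

From the Stefan–Boltzmann law, L ∝ R²T⁴, so
L_Y/L_S = (R_Y/R_S)² (T_Y/T_S)⁴ = (0.200)² × (0.303)⁴ = 0.04000 × 0.008429 = 3.372×10^-4.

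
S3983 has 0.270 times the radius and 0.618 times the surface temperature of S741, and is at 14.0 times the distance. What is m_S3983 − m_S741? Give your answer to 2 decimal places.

10.66

L_S3983/L_S741 = (0.270)²(0.618)⁴ = 0.01063.
F_S3983/F_S741 = (L_S3983/L_S741)/(d_S3983/d_S741)² = 0.01063/196.0 = 5.425×10^-5.
m_S3983 − m_S741 = −2.5 log₁₀(5.425×10^-5) = 10.66.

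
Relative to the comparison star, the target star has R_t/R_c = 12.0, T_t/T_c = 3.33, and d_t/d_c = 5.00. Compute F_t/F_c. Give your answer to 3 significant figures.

L_t/L_c = (R_t/R_c)²(T_t/T_c)⁴ = (12.0)² × (3.33)⁴ = 1.771×10^4.
F_t/F_c = (L_t/L_c)/(d_t/d_c)² = 1.771×10^4 / (5.00)² = 708.3.

708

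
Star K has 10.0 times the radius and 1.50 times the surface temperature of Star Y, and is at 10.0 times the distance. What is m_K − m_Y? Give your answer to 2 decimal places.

-1.76

L_K/L_Y = (10.0)²(1.50)⁴ = 506.2.
F_K/F_Y = (L_K/L_Y)/(d_K/d_Y)² = 506.2/100.0 = 5.062.
m_K − m_Y = −2.5 log₁₀(5.062) = -1.76.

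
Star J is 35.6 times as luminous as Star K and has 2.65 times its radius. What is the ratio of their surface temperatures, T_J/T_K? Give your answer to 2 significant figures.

L ∝ R²T⁴ gives T ∝ (L/R²)^(1/4), so
T_J/T_K = (35.6 / 2.65²)^(1/4) = (5.069)^(1/4) = 1.501.

1.5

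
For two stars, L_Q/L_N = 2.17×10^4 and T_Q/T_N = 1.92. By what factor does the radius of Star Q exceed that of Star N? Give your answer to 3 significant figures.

L ∝ R²T⁴ gives R ∝ √L / T², so
R_Q/R_N = √(2.17×10^4) / (1.92)² = 147.3 / 3.686 = 39.96.

40.0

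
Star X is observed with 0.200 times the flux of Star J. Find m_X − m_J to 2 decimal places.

1.75

m_X − m_J = −2.5 log₁₀(F_X/F_J) = −2.5 log₁₀(0.200) = −2.5 × (-0.699) = 1.747.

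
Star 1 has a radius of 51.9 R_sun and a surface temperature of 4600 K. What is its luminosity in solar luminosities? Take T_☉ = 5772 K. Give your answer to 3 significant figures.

1.09×10^3 solar luminosities

L/L_☉ = (R/R_☉)² (T/T_☉)⁴ = (51.9)² × (4600/5772)⁴
       = 2694 × (0.7970)⁴ = 2694 × 0.4034 = 1087.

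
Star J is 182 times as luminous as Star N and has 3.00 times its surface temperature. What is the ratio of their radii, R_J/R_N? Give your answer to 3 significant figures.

1.50

L ∝ R²T⁴ gives R ∝ √L / T², so
R_J/R_N = √(182) / (3.00)² = 13.49 / 9.000 = 1.499.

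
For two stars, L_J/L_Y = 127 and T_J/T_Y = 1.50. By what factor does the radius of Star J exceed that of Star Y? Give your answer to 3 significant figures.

L ∝ R²T⁴ gives R ∝ √L / T², so
R_J/R_Y = √(127) / (1.50)² = 11.27 / 2.250 = 5.009.

5.01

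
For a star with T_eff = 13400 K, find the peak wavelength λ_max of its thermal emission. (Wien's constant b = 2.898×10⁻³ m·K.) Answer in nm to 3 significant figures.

λ_max = b/T = 2.898×10⁻³ / 13400 = 2.16×10^-7 m = 216.3 nm.

216 nm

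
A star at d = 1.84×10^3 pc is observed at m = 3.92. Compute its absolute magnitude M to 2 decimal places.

-7.40

M = m − 5 log₁₀(d/10 pc) = 3.92 − 5 log₁₀(1.84×10^3/10)
  = 3.92 − 5 × 2.265 = 3.92 − 11.32 = -7.40.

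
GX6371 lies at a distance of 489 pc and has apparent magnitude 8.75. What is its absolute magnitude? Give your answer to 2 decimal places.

M = m − 5 log₁₀(d/10 pc) = 8.75 − 5 log₁₀(489/10)
  = 8.75 − 5 × 1.689 = 8.75 − 8.45 = 0.30.

0.30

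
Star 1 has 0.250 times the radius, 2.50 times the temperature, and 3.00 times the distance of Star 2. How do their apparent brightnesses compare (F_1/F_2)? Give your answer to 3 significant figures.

L_1/L_2 = (R_1/R_2)²(T_1/T_2)⁴ = (0.250)² × (2.50)⁴ = 2.441.
F_1/F_2 = (L_1/L_2)/(d_1/d_2)² = 2.441 / (3.00)² = 0.2713.

0.271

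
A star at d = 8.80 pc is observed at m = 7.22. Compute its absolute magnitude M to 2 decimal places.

M = m − 5 log₁₀(d/10 pc) = 7.22 − 5 log₁₀(8.80/10)
  = 7.22 − 5 × -0.056 = 7.22 − -0.28 = 7.50.

7.50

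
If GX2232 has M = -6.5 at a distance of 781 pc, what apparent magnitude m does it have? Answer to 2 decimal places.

2.96

m = M + 5 log₁₀(d/10 pc) = -6.5 + 5 log₁₀(781/10)
  = -6.5 + 5 × 1.893 = -6.5 + 9.46 = 2.96.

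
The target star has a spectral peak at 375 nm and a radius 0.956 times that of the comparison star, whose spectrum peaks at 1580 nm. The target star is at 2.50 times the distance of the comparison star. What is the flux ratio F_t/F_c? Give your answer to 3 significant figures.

Wien's law: T_t/T_c = λ_c/λ_t = 1580/375 = 4.213.
L_t/L_c = (R_t/R_c)²(T_t/T_c)⁴ = (0.956)²(4.213)⁴ = 288.0.
F_t/F_c = (L_t/L_c)/(d_t/d_c)² = 288.0/(2.50)² = 46.08.

46.1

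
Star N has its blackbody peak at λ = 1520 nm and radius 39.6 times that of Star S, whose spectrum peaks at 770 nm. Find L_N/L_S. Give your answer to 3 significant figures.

Wien's law gives T ∝ 1/λ_max, so T_N/T_S = λ_S/λ_N = 770/1520 = 0.5066.
Then L ∝ R²T⁴ gives L_N/L_S = (39.6)² × (0.5066)⁴ = 1568 × 0.06585 = 103.3.

103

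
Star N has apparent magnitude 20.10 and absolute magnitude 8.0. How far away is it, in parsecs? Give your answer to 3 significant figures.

m − M = 5 log₁₀(d/10 pc)
20.10 − (8.0) = 12.10 = 5 log₁₀(d/10)
d = 10 × 10^(12.10/5) = 10 × 10^2.420 = 2630 pc.

2.63×10^3 pc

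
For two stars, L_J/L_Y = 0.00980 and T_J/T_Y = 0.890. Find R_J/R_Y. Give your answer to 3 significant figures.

0.125

L ∝ R²T⁴ gives R ∝ √L / T², so
R_J/R_Y = √(0.00980) / (0.890)² = 0.09899 / 0.7921 = 0.1250.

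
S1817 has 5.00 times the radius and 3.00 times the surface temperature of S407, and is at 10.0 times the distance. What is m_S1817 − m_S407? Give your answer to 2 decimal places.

-3.27

L_S1817/L_S407 = (5.00)²(3.00)⁴ = 2025.
F_S1817/F_S407 = (L_S1817/L_S407)/(d_S1817/d_S407)² = 2025/100.0 = 20.25.
m_S1817 − m_S407 = −2.5 log₁₀(20.25) = -3.27.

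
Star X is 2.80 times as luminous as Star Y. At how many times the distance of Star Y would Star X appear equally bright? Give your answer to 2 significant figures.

Equal flux requires L_X/d_X² = L_Y/d_Y², so d_X/d_Y = √(L_X/L_Y)
= √(2.80) = 1.673.

1.7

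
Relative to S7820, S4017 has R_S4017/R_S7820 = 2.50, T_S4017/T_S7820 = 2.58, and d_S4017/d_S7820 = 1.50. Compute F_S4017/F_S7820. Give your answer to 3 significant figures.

L_S4017/L_S7820 = (R_S4017/R_S7820)²(T_S4017/T_S7820)⁴ = (2.50)² × (2.58)⁴ = 276.9.
F_S4017/F_S7820 = (L_S4017/L_S7820)/(d_S4017/d_S7820)² = 276.9 / (1.50)² = 123.1.

123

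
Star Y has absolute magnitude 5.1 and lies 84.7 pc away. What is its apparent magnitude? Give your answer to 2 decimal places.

m = M + 5 log₁₀(d/10 pc) = 5.1 + 5 log₁₀(84.7/10)
  = 5.1 + 5 × 0.928 = 5.1 + 4.64 = 9.74.

9.74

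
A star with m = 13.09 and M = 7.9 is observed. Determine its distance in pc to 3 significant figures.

m − M = 5 log₁₀(d/10 pc)
13.09 − (7.9) = 5.19 = 5 log₁₀(d/10)
d = 10 × 10^(5.19/5) = 10 × 10^1.038 = 109.1 pc.

109 pc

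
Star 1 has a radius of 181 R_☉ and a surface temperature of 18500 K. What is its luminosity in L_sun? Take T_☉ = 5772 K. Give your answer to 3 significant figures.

L/L_☉ = (R/R_☉)² (T/T_☉)⁴ = (181)² × (18500/5772)⁴
       = 3.276×10^4 × (3.205)⁴ = 3.276×10^4 × 105.5 = 3.457×10^6.

3.46×10^6 L_sun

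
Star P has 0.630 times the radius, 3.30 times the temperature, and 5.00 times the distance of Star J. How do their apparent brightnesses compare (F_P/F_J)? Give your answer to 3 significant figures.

1.88

L_P/L_J = (R_P/R_J)²(T_P/T_J)⁴ = (0.630)² × (3.30)⁴ = 47.07.
F_P/F_J = (L_P/L_J)/(d_P/d_J)² = 47.07 / (5.00)² = 1.883.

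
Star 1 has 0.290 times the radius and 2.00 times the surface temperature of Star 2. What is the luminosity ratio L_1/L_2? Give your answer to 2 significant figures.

1.3

From the Stefan–Boltzmann law, L ∝ R²T⁴, so
L_1/L_2 = (R_1/R_2)² (T_1/T_2)⁴ = (0.290)² × (2.00)⁴ = 0.08410 × 16.00 = 1.346.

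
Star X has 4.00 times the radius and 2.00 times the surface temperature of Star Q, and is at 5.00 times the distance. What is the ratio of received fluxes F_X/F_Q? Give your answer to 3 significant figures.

10.2

L_X/L_Q = (R_X/R_Q)²(T_X/T_Q)⁴ = (4.00)² × (2.00)⁴ = 256.0.
F_X/F_Q = (L_X/L_Q)/(d_X/d_Q)² = 256.0 / (5.00)² = 10.24.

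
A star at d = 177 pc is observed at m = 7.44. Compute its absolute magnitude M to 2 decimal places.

M = m − 5 log₁₀(d/10 pc) = 7.44 − 5 log₁₀(177/10)
  = 7.44 − 5 × 1.248 = 7.44 − 6.24 = 1.20.

1.20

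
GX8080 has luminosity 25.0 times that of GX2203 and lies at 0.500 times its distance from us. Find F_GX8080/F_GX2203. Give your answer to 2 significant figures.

F = L/(4πd²), so F_GX8080/F_GX2203 = (L_GX8080/L_GX2203) / (d_GX8080/d_GX2203)²
= 25.0 / (0.500)² = 25.0 / 0.2500 = 100.0.

1.0×10^2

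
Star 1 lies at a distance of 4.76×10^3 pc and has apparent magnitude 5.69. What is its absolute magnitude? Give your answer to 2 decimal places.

-7.70

M = m − 5 log₁₀(d/10 pc) = 5.69 − 5 log₁₀(4.76×10^3/10)
  = 5.69 − 5 × 2.678 = 5.69 − 13.39 = -7.70.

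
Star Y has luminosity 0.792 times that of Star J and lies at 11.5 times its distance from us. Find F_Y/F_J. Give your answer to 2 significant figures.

F = L/(4πd²), so F_Y/F_J = (L_Y/L_J) / (d_Y/d_J)²
= 0.792 / (11.5)² = 0.792 / 132.2 = 0.005989.

0.0060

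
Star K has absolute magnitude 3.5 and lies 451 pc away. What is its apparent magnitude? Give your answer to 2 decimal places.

11.77

m = M + 5 log₁₀(d/10 pc) = 3.5 + 5 log₁₀(451/10)
  = 3.5 + 5 × 1.654 = 3.5 + 8.27 = 11.77.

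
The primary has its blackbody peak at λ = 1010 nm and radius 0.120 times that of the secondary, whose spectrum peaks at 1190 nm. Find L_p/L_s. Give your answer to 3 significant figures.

Wien's law gives T ∝ 1/λ_max, so T_p/T_s = λ_s/λ_p = 1190/1010 = 1.178.
Then L ∝ R²T⁴ gives L_p/L_s = (0.120)² × (1.178)⁴ = 0.01440 × 1.927 = 0.02775.

0.0278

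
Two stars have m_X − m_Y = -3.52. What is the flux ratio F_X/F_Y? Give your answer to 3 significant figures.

25.6

F_X/F_Y = 10^(−(m_X − m_Y)/2.5) = 10^(3.52/2.5) = 10^1.408 = 25.59.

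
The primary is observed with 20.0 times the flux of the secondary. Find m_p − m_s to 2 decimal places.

-3.25

m_p − m_s = −2.5 log₁₀(F_p/F_s) = −2.5 log₁₀(20.0) = −2.5 × (1.301) = -3.253.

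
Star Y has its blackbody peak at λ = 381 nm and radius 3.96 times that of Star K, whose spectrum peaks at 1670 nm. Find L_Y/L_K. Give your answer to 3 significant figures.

Wien's law gives T ∝ 1/λ_max, so T_Y/T_K = λ_K/λ_Y = 1670/381 = 4.383.
Then L ∝ R²T⁴ gives L_Y/L_K = (3.96)² × (4.383)⁴ = 15.68 × 369.1 = 5788.

5.79×10^3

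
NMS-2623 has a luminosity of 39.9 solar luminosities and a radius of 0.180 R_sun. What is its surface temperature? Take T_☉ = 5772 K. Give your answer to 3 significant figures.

T/T_☉ = (L/L_☉)^(1/4) / (R/R_☉)^(1/2)
T = 5772 × (39.9)^(1/4) / √(0.180) = 5772 × 2.513 / 0.4243 = 3.419×10^4 K.

3.42×10^4 K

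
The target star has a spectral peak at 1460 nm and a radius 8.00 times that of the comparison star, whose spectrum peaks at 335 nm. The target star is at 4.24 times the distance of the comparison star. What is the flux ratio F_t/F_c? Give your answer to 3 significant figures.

Wien's law: T_t/T_c = λ_c/λ_t = 335/1460 = 0.2295.
L_t/L_c = (R_t/R_c)²(T_t/T_c)⁴ = (8.00)²(0.2295)⁴ = 0.1774.
F_t/F_c = (L_t/L_c)/(d_t/d_c)² = 0.1774/(4.24)² = 0.009868.

0.00987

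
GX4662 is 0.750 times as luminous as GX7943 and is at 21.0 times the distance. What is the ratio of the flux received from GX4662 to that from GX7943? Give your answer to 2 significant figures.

0.0017

F = L/(4πd²), so F_GX4662/F_GX7943 = (L_GX4662/L_GX7943) / (d_GX4662/d_GX7943)²
= 0.750 / (21.0)² = 0.750 / 441.0 = 0.001701.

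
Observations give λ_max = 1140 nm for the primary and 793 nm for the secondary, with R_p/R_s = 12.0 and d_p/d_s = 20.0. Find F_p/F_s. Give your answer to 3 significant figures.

0.0843

Wien's law: T_p/T_s = λ_s/λ_p = 793/1140 = 0.6956.
L_p/L_s = (R_p/R_s)²(T_p/T_s)⁴ = (12.0)²(0.6956)⁴ = 33.72.
F_p/F_s = (L_p/L_s)/(d_p/d_s)² = 33.72/(20.0)² = 0.08429.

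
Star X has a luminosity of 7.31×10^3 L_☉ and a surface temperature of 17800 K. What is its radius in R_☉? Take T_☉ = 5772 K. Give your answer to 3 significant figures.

R/R_☉ = √(L/L_☉) / (T/T_☉)² = √(7.31×10^3) / (3.084)²
       = 85.50 / 9.510 = 8.990.

8.99 R_☉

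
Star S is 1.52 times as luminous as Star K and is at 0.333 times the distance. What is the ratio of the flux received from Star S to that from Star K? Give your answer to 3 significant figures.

F = L/(4πd²), so F_S/F_K = (L_S/L_K) / (d_S/d_K)²
= 1.52 / (0.333)² = 1.52 / 0.1109 = 13.71.

13.7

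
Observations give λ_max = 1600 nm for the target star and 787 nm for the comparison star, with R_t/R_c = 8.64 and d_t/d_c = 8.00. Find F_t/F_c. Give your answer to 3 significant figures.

0.0683

Wien's law: T_t/T_c = λ_c/λ_t = 787/1600 = 0.4919.
L_t/L_c = (R_t/R_c)²(T_t/T_c)⁴ = (8.64)²(0.4919)⁴ = 4.370.
F_t/F_c = (L_t/L_c)/(d_t/d_c)² = 4.370/(8.00)² = 0.06828.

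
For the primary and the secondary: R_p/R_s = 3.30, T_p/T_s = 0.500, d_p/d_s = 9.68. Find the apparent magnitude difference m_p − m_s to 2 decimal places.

5.35

L_p/L_s = (3.30)²(0.500)⁴ = 0.6806.
F_p/F_s = (L_p/L_s)/(d_p/d_s)² = 0.6806/93.70 = 0.007264.
m_p − m_s = −2.5 log₁₀(0.007264) = 5.35.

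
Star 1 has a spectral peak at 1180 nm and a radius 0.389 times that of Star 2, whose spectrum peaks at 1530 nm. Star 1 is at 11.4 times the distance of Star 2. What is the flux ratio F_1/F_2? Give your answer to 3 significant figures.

Wien's law: T_1/T_2 = λ_2/λ_1 = 1530/1180 = 1.297.
L_1/L_2 = (R_1/R_2)²(T_1/T_2)⁴ = (0.389)²(1.297)⁴ = 0.4277.
F_1/F_2 = (L_1/L_2)/(d_1/d_2)² = 0.4277/(11.4)² = 0.003291.

0.00329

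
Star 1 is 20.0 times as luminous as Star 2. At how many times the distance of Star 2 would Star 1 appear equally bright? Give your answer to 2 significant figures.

4.5

Equal flux requires L_1/d_1² = L_2/d_2², so d_1/d_2 = √(L_1/L_2)
= √(20.0) = 4.472.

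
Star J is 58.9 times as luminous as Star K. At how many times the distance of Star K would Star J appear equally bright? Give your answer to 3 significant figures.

7.67

Equal flux requires L_J/d_J² = L_K/d_K², so d_J/d_K = √(L_J/L_K)
= √(58.9) = 7.675.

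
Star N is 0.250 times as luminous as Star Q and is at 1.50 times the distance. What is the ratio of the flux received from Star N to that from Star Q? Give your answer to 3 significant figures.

F = L/(4πd²), so F_N/F_Q = (L_N/L_Q) / (d_N/d_Q)²
= 0.250 / (1.50)² = 0.250 / 2.250 = 0.1111.

0.111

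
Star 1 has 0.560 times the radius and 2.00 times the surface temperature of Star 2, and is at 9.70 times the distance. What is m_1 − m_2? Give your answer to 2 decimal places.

L_1/L_2 = (0.560)²(2.00)⁴ = 5.018.
F_1/F_2 = (L_1/L_2)/(d_1/d_2)² = 5.018/94.09 = 0.05333.
m_1 − m_2 = −2.5 log₁₀(0.05333) = 3.18.

3.18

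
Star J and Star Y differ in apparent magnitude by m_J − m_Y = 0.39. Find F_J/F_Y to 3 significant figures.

0.698

F_J/F_Y = 10^(−(m_J − m_Y)/2.5) = 10^(-0.39/2.5) = 10^-0.156 = 0.6982.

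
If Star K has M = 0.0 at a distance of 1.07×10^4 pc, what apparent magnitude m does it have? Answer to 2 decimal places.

m = M + 5 log₁₀(d/10 pc) = 0.0 + 5 log₁₀(1.07×10^4/10)
  = 0.0 + 5 × 3.029 = 0.0 + 15.15 = 15.15.

15.15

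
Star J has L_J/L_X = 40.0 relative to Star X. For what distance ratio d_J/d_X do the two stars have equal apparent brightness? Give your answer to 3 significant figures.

6.32

Equal flux requires L_J/d_J² = L_X/d_X², so d_J/d_X = √(L_J/L_X)
= √(40.0) = 6.325.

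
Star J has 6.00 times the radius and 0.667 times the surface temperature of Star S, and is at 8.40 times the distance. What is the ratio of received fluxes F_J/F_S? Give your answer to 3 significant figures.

L_J/L_S = (R_J/R_S)²(T_J/T_S)⁴ = (6.00)² × (0.667)⁴ = 7.125.
F_J/F_S = (L_J/L_S)/(d_J/d_S)² = 7.125 / (8.40)² = 0.1010.

0.101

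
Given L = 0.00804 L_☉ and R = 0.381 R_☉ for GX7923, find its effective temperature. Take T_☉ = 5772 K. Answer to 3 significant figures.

T/T_☉ = (L/L_☉)^(1/4) / (R/R_☉)^(1/2)
T = 5772 × (0.00804)^(1/4) / √(0.381) = 5772 × 0.2994 / 0.6173 = 2800 K.

2.80×10^3 K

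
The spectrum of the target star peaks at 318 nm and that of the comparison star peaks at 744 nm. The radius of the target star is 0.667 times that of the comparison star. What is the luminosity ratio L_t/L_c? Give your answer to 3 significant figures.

Wien's law gives T ∝ 1/λ_max, so T_t/T_c = λ_c/λ_t = 744/318 = 2.340.
Then L ∝ R²T⁴ gives L_t/L_c = (0.667)² × (2.340)⁴ = 0.4449 × 29.96 = 13.33.

13.3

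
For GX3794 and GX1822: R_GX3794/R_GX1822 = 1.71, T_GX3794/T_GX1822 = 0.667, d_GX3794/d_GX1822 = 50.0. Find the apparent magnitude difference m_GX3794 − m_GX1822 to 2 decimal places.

9.09

L_GX3794/L_GX1822 = (1.71)²(0.667)⁴ = 0.5788.
F_GX3794/F_GX1822 = (L_GX3794/L_GX1822)/(d_GX3794/d_GX1822)² = 0.5788/2500 = 2.315×10^-4.
m_GX3794 − m_GX1822 = −2.5 log₁₀(2.315×10^-4) = 9.09.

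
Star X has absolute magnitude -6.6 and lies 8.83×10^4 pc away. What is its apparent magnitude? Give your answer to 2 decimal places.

m = M + 5 log₁₀(d/10 pc) = -6.6 + 5 log₁₀(8.83×10^4/10)
  = -6.6 + 5 × 3.946 = -6.6 + 19.73 = 13.13.

13.13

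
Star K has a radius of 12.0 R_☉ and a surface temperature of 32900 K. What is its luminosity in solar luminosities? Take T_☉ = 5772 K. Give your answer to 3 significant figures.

L/L_☉ = (R/R_☉)² (T/T_☉)⁴ = (12.0)² × (32900/5772)⁴
       = 144.0 × (5.700)⁴ = 144.0 × 1056 = 1.520×10^5.

1.52×10^5 solar luminosities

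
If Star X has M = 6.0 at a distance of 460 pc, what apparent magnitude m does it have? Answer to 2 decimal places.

14.31

m = M + 5 log₁₀(d/10 pc) = 6.0 + 5 log₁₀(460/10)
  = 6.0 + 5 × 1.663 = 6.0 + 8.31 = 14.31.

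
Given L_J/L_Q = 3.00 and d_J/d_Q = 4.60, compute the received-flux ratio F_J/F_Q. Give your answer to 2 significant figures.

0.14

F = L/(4πd²), so F_J/F_Q = (L_J/L_Q) / (d_J/d_Q)²
= 3.00 / (4.60)² = 3.00 / 21.16 = 0.1418.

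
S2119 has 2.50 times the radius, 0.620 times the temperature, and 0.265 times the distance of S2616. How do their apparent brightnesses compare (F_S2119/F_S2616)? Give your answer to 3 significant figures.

L_S2119/L_S2616 = (R_S2119/R_S2616)²(T_S2119/T_S2616)⁴ = (2.50)² × (0.620)⁴ = 0.9235.
F_S2119/F_S2616 = (L_S2119/L_S2616)/(d_S2119/d_S2616)² = 0.9235 / (0.265)² = 13.15.

13.2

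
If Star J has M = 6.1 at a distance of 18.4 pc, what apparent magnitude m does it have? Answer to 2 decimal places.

m = M + 5 log₁₀(d/10 pc) = 6.1 + 5 log₁₀(18.4/10)
  = 6.1 + 5 × 0.265 = 6.1 + 1.32 = 7.42.

7.42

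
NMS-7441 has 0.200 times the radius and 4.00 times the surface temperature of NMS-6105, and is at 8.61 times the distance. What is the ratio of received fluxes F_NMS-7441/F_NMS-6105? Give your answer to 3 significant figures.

0.138

L_NMS-7441/L_NMS-6105 = (R_NMS-7441/R_NMS-6105)²(T_NMS-7441/T_NMS-6105)⁴ = (0.200)² × (4.00)⁴ = 10.24.
F_NMS-7441/F_NMS-6105 = (L_NMS-7441/L_NMS-6105)/(d_NMS-7441/d_NMS-6105)² = 10.24 / (8.61)² = 0.1381.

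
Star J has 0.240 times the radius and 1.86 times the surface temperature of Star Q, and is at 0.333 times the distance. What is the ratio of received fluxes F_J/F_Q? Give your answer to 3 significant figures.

6.22

L_J/L_Q = (R_J/R_Q)²(T_J/T_Q)⁴ = (0.240)² × (1.86)⁴ = 0.6894.
F_J/F_Q = (L_J/L_Q)/(d_J/d_Q)² = 0.6894 / (0.333)² = 6.217.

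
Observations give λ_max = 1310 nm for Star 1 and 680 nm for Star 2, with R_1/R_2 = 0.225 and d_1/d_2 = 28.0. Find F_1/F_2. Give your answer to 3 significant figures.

4.69×10^-6

Wien's law: T_1/T_2 = λ_2/λ_1 = 680/1310 = 0.5191.
L_1/L_2 = (R_1/R_2)²(T_1/T_2)⁴ = (0.225)²(0.5191)⁴ = 0.003675.
F_1/F_2 = (L_1/L_2)/(d_1/d_2)² = 0.003675/(28.0)² = 4.688×10^-6.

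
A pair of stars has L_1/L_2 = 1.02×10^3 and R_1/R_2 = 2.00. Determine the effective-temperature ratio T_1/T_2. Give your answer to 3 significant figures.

L ∝ R²T⁴ gives T ∝ (L/R²)^(1/4), so
T_1/T_2 = (1.02×10^3 / 2.00²)^(1/4) = (255.0)^(1/4) = 3.996.

4.00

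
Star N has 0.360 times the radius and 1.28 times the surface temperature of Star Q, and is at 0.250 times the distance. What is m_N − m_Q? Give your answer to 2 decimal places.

-1.86

L_N/L_Q = (0.360)²(1.28)⁴ = 0.3479.
F_N/F_Q = (L_N/L_Q)/(d_N/d_Q)² = 0.3479/0.06250 = 5.566.
m_N − m_Q = −2.5 log₁₀(5.566) = -1.86.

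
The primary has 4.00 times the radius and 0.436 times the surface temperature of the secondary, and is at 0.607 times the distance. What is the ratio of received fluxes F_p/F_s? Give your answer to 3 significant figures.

L_p/L_s = (R_p/R_s)²(T_p/T_s)⁴ = (4.00)² × (0.436)⁴ = 0.5782.
F_p/F_s = (L_p/L_s)/(d_p/d_s)² = 0.5782 / (0.607)² = 1.569.

1.57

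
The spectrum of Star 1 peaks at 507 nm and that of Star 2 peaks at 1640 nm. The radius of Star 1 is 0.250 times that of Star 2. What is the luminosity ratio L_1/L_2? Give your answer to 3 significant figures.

Wien's law gives T ∝ 1/λ_max, so T_1/T_2 = λ_2/λ_1 = 1640/507 = 3.235.
Then L ∝ R²T⁴ gives L_1/L_2 = (0.250)² × (3.235)⁴ = 0.06250 × 109.5 = 6.843.

6.84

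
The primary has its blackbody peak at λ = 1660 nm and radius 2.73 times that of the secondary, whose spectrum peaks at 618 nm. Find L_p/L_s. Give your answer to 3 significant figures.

0.143

Wien's law gives T ∝ 1/λ_max, so T_p/T_s = λ_s/λ_p = 618/1660 = 0.3723.
Then L ∝ R²T⁴ gives L_p/L_s = (2.73)² × (0.3723)⁴ = 7.453 × 0.01921 = 0.1432.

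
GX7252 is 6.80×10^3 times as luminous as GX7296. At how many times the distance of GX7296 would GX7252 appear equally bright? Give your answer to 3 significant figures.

82.5

Equal flux requires L_GX7252/d_GX7252² = L_GX7296/d_GX7296², so d_GX7252/d_GX7296 = √(L_GX7252/L_GX7296)
= √(6.80×10^3) = 82.46.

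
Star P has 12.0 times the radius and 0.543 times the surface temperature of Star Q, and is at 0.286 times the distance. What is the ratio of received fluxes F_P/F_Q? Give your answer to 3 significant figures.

L_P/L_Q = (R_P/R_Q)²(T_P/T_Q)⁴ = (12.0)² × (0.543)⁴ = 12.52.
F_P/F_Q = (L_P/L_Q)/(d_P/d_Q)² = 12.52 / (0.286)² = 153.0.

153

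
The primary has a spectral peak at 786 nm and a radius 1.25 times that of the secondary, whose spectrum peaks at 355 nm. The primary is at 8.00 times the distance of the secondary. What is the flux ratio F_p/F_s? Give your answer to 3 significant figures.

Wien's law: T_p/T_s = λ_s/λ_p = 355/786 = 0.4517.
L_p/L_s = (R_p/R_s)²(T_p/T_s)⁴ = (1.25)²(0.4517)⁴ = 0.06502.
F_p/F_s = (L_p/L_s)/(d_p/d_s)² = 0.06502/(8.00)² = 0.001016.

0.00102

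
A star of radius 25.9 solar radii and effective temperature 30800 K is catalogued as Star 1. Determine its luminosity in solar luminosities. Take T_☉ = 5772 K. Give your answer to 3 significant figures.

5.44×10^5 solar luminosities

L/L_☉ = (R/R_☉)² (T/T_☉)⁴ = (25.9)² × (30800/5772)⁴
       = 670.8 × (5.336)⁴ = 670.8 × 810.8 = 5.439×10^5.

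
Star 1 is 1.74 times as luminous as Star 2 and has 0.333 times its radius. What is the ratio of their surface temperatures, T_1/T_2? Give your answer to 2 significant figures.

2.0

L ∝ R²T⁴ gives T ∝ (L/R²)^(1/4), so
T_1/T_2 = (1.74 / 0.333²)^(1/4) = (15.69)^(1/4) = 1.990.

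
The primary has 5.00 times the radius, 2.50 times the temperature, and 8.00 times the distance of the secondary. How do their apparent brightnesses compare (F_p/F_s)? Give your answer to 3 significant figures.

15.3

L_p/L_s = (R_p/R_s)²(T_p/T_s)⁴ = (5.00)² × (2.50)⁴ = 976.6.
F_p/F_s = (L_p/L_s)/(d_p/d_s)² = 976.6 / (8.00)² = 15.26.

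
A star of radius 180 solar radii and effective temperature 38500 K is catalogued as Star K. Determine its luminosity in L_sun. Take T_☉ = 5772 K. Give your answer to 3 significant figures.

6.41×10^7 L_sun

L/L_☉ = (R/R_☉)² (T/T_☉)⁴ = (180)² × (38500/5772)⁴
       = 3.240×10^4 × (6.670)⁴ = 3.240×10^4 × 1979 = 6.413×10^7.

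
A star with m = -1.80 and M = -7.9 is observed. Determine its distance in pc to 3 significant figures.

166 pc

m − M = 5 log₁₀(d/10 pc)
-1.80 − (-7.9) = 6.10 = 5 log₁₀(d/10)
d = 10 × 10^(6.10/5) = 10 × 10^1.220 = 166.0 pc.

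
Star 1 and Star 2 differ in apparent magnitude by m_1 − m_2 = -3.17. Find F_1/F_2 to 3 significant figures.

18.5

F_1/F_2 = 10^(−(m_1 − m_2)/2.5) = 10^(3.17/2.5) = 10^1.268 = 18.54.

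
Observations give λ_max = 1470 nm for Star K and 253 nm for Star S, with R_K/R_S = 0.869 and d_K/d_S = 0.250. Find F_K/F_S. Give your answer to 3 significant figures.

Wien's law: T_K/T_S = λ_S/λ_K = 253/1470 = 0.1721.
L_K/L_S = (R_K/R_S)²(T_K/T_S)⁴ = (0.869)²(0.1721)⁴ = 6.626×10^-4.
F_K/F_S = (L_K/L_S)/(d_K/d_S)² = 6.626×10^-4/(0.250)² = 0.01060.

0.0106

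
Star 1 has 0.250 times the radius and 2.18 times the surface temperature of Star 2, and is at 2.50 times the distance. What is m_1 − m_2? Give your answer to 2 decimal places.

1.62

L_1/L_2 = (0.250)²(2.18)⁴ = 1.412.
F_1/F_2 = (L_1/L_2)/(d_1/d_2)² = 1.412/6.250 = 0.2259.
m_1 − m_2 = −2.5 log₁₀(0.2259) = 1.62.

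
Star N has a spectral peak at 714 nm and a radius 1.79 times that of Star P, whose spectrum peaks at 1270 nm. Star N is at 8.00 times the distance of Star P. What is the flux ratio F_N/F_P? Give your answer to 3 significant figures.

0.501

Wien's law: T_N/T_P = λ_P/λ_N = 1270/714 = 1.779.
L_N/L_P = (R_N/R_P)²(T_N/T_P)⁴ = (1.79)²(1.779)⁴ = 32.07.
F_N/F_P = (L_N/L_P)/(d_N/d_P)² = 32.07/(8.00)² = 0.5011.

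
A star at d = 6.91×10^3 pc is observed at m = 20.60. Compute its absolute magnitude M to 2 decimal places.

M = m − 5 log₁₀(d/10 pc) = 20.60 − 5 log₁₀(6.91×10^3/10)
  = 20.60 − 5 × 2.839 = 20.60 − 14.20 = 6.40.

6.40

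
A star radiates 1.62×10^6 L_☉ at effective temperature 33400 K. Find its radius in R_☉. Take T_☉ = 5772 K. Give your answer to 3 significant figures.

38.0 R_☉

R/R_☉ = √(L/L_☉) / (T/T_☉)² = √(1.62×10^6) / (5.787)²
       = 1273 / 33.48 = 38.01.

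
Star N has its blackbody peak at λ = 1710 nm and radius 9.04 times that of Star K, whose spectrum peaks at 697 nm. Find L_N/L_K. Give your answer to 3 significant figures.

2.26

Wien's law gives T ∝ 1/λ_max, so T_N/T_K = λ_K/λ_N = 697/1710 = 0.4076.
Then L ∝ R²T⁴ gives L_N/L_K = (9.04)² × (0.4076)⁴ = 81.72 × 0.02760 = 2.256.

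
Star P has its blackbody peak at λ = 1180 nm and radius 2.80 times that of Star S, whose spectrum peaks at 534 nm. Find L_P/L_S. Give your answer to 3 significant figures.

Wien's law gives T ∝ 1/λ_max, so T_P/T_S = λ_S/λ_P = 534/1180 = 0.4525.
Then L ∝ R²T⁴ gives L_P/L_S = (2.80)² × (0.4525)⁴ = 7.840 × 0.04194 = 0.3288.

0.329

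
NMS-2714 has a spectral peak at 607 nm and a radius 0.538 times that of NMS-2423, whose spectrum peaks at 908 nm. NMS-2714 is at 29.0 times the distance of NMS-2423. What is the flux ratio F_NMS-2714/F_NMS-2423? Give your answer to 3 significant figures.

Wien's law: T_NMS-2714/T_NMS-2423 = λ_NMS-2423/λ_NMS-2714 = 908/607 = 1.496.
L_NMS-2714/L_NMS-2423 = (R_NMS-2714/R_NMS-2423)²(T_NMS-2714/T_NMS-2423)⁴ = (0.538)²(1.496)⁴ = 1.449.
F_NMS-2714/F_NMS-2423 = (L_NMS-2714/L_NMS-2423)/(d_NMS-2714/d_NMS-2423)² = 1.449/(29.0)² = 0.001723.

0.00172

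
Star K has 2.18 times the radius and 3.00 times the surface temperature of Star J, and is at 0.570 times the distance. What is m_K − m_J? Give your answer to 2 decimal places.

L_K/L_J = (2.18)²(3.00)⁴ = 384.9.
F_K/F_J = (L_K/L_J)/(d_K/d_J)² = 384.9/0.3249 = 1185.
m_K − m_J = −2.5 log₁₀(1185) = -7.68.

-7.68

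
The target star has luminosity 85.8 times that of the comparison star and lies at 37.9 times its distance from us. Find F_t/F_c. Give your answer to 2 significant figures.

0.060

F = L/(4πd²), so F_t/F_c = (L_t/L_c) / (d_t/d_c)²
= 85.8 / (37.9)² = 85.8 / 1436 = 0.05973.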